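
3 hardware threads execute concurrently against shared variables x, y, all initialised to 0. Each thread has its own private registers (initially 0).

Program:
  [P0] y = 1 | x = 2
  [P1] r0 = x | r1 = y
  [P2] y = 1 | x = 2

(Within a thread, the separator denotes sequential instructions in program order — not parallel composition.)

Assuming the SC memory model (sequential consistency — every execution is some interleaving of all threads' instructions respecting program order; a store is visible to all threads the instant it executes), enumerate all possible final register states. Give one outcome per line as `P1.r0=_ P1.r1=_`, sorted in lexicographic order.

P1.r0=0 P1.r1=0
P1.r0=0 P1.r1=1
P1.r0=2 P1.r1=1

outcome vector order: (P1.r0,P1.r1)
|SC outcomes| = 3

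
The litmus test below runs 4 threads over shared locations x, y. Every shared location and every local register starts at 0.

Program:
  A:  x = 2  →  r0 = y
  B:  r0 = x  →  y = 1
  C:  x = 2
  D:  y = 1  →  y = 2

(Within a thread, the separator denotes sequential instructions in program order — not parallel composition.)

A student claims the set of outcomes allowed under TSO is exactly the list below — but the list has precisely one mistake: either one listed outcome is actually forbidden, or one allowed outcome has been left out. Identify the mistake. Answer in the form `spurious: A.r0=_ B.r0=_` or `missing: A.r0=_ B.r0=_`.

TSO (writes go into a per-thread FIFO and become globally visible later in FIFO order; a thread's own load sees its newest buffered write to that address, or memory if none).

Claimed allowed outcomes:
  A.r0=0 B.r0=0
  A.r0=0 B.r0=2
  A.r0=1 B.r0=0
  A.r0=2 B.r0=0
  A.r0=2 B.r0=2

missing: A.r0=1 B.r0=2

outcome vector order: (A.r0,B.r0)
[TSO] allowed = {(0,0) (0,2) (1,0) (1,2) (2,0) (2,2)}
TSO∖claimed = {(1,2)}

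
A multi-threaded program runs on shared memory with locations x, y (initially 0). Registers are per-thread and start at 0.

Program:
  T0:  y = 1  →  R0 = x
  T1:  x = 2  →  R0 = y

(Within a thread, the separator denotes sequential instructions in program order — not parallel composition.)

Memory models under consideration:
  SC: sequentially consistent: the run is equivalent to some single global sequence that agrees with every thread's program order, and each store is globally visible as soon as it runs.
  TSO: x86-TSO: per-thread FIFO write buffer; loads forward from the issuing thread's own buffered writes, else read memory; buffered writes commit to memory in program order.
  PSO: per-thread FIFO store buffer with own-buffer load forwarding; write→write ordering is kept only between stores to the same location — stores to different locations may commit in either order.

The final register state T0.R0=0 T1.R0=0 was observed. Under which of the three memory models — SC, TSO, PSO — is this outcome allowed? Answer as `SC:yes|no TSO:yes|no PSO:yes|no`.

SC:no TSO:yes PSO:yes

outcome vector order: (T0.R0,T1.R0)
SC: 3 outcomes — {01, 20, 21}
TSO: 4 outcomes — {00, 01, 20, 21}
PSO: 4 outcomes — {00, 01, 20, 21}
target 00 ∈ {TSO,PSO}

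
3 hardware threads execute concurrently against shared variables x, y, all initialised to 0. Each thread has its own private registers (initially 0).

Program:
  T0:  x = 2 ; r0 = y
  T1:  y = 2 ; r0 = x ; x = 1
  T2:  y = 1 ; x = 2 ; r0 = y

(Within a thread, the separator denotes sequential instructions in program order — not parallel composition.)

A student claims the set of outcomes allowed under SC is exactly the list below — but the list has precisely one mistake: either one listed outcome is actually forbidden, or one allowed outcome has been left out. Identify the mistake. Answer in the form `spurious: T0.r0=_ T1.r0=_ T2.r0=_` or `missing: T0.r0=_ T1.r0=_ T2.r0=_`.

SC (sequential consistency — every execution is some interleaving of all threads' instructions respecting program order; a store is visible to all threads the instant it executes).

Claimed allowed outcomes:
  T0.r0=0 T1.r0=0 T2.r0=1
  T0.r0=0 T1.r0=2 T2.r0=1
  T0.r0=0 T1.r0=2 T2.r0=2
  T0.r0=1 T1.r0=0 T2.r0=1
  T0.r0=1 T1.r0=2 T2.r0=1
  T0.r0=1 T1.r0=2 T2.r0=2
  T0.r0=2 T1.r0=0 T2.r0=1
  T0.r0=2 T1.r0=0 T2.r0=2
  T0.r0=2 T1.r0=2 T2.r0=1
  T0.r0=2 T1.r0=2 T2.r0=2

outcome vector order: (T0.r0,T1.r0,T2.r0)
[SC] allowed = {<0 2 1> <0 2 2> <1 0 1> <1 2 1> <1 2 2> <2 0 1> <2 0 2> <2 2 1> <2 2 2>}
claimed∖SC = {<0 0 1>}

spurious: T0.r0=0 T1.r0=0 T2.r0=1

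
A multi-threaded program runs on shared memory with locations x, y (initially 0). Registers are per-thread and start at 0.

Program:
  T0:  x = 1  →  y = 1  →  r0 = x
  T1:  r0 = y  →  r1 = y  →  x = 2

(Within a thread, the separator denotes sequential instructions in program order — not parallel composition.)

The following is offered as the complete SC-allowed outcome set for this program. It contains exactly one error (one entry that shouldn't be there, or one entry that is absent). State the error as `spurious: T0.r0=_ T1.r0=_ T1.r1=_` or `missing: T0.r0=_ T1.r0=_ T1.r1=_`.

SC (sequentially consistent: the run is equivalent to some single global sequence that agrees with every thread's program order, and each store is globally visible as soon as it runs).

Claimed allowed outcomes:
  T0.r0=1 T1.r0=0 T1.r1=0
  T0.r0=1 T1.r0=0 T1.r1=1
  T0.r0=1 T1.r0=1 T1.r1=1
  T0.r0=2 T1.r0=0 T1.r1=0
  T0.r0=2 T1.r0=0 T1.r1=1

outcome vector order: (T0.r0,T1.r0,T1.r1)
SC (6): 1/0/0 1/0/1 1/1/1 2/0/0 2/0/1 2/1/1
SC∖claimed = {2/1/1}

missing: T0.r0=2 T1.r0=1 T1.r1=1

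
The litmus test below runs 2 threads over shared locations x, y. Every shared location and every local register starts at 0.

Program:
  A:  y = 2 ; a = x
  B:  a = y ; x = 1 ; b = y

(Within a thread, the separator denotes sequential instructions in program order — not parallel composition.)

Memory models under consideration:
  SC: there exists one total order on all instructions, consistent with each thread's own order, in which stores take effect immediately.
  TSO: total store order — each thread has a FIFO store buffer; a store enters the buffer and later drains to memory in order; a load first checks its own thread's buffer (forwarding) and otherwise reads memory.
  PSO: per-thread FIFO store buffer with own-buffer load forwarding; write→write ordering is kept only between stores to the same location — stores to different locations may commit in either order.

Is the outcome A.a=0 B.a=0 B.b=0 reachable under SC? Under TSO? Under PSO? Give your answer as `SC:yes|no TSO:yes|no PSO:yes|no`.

outcome vector order: (A.a,B.a,B.b)
[SC] allowed = {0/0/2, 0/2/2, 1/0/0, 1/0/2, 1/2/2}
[TSO] allowed = {0/0/0, 0/0/2, 0/2/2, 1/0/0, 1/0/2, 1/2/2}
[PSO] allowed = {0/0/0, 0/0/2, 0/2/2, 1/0/0, 1/0/2, 1/2/2}
target 0/0/0 ∈ {TSO,PSO}

SC:no TSO:yes PSO:yes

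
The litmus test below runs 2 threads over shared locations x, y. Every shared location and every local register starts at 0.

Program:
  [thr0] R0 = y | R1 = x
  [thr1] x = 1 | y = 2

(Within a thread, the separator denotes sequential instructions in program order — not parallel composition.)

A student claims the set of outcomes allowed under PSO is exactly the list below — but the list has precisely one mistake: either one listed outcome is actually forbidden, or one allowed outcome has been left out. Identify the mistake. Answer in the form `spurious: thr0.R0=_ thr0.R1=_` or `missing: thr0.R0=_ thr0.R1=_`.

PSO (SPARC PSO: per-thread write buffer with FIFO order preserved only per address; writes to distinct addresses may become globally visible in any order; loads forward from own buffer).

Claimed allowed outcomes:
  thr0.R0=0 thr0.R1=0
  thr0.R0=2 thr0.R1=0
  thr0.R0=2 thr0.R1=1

missing: thr0.R0=0 thr0.R1=1

outcome vector order: (thr0.R0,thr0.R1)
[PSO] allowed = {00 01 20 21}
PSO∖claimed = {01}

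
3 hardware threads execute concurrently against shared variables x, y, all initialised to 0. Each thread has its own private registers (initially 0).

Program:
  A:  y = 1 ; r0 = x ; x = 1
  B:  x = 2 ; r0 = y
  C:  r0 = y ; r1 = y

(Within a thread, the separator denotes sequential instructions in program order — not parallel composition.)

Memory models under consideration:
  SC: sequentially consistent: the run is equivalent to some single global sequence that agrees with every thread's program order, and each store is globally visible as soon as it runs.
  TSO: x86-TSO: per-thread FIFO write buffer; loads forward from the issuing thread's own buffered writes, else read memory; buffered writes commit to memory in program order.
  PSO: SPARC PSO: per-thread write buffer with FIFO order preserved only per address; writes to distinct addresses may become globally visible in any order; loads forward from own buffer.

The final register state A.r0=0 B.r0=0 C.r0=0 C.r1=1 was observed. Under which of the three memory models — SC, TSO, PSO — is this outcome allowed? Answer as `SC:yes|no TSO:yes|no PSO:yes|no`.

outcome vector order: (A.r0,B.r0,C.r0,C.r1)
under SC → <0 1 0 0>; <0 1 0 1>; <0 1 1 1>; <2 0 0 0>; <2 0 0 1>; <2 0 1 1>; <2 1 0 0>; <2 1 0 1>; <2 1 1 1>
under TSO → <0 0 0 0>; <0 0 0 1>; <0 0 1 1>; <0 1 0 0>; <0 1 0 1>; <0 1 1 1>; <2 0 0 0>; <2 0 0 1>; <2 0 1 1>; <2 1 0 0>; <2 1 0 1>; <2 1 1 1>
under PSO → <0 0 0 0>; <0 0 0 1>; <0 0 1 1>; <0 1 0 0>; <0 1 0 1>; <0 1 1 1>; <2 0 0 0>; <2 0 0 1>; <2 0 1 1>; <2 1 0 0>; <2 1 0 1>; <2 1 1 1>
target <0 0 0 1> ∈ {TSO,PSO}

SC:no TSO:yes PSO:yes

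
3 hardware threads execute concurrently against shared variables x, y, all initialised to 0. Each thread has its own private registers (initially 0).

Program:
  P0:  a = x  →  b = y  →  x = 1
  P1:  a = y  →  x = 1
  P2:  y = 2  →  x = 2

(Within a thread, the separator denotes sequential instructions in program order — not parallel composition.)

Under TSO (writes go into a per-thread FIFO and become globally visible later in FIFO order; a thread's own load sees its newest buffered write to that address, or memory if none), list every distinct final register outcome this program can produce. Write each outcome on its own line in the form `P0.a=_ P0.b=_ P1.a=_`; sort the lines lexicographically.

P0.a=0 P0.b=0 P1.a=0
P0.a=0 P0.b=0 P1.a=2
P0.a=0 P0.b=2 P1.a=0
P0.a=0 P0.b=2 P1.a=2
P0.a=1 P0.b=0 P1.a=0
P0.a=1 P0.b=2 P1.a=0
P0.a=1 P0.b=2 P1.a=2
P0.a=2 P0.b=2 P1.a=0
P0.a=2 P0.b=2 P1.a=2

outcome vector order: (P0.a,P0.b,P1.a)
|TSO outcomes| = 9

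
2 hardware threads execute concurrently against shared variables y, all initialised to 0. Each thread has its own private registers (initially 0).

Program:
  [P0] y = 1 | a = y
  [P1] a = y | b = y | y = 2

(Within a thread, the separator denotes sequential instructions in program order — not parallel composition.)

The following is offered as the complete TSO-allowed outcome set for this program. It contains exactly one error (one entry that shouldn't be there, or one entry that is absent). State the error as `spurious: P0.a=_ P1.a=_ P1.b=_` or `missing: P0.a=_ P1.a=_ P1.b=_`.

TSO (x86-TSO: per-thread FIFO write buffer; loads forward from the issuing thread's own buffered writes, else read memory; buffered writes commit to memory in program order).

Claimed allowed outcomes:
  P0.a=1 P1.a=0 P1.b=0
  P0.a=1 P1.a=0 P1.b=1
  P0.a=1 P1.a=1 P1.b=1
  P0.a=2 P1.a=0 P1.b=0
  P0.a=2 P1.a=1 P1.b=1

missing: P0.a=2 P1.a=0 P1.b=1

outcome vector order: (P0.a,P1.a,P1.b)
TSO (6): 100 101 111 200 201 211
TSO∖claimed = {201}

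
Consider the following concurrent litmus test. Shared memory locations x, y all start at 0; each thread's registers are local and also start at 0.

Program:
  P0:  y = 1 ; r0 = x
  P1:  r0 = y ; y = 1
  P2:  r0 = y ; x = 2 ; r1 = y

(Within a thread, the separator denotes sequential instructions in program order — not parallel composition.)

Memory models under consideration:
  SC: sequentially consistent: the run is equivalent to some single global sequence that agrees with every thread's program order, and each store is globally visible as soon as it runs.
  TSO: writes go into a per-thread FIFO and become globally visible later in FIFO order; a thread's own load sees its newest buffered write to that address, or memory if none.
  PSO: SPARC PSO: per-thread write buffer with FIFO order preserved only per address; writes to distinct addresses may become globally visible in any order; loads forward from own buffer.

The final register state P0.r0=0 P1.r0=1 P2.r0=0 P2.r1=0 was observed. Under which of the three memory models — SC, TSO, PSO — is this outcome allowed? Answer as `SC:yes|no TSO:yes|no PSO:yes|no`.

SC:no TSO:yes PSO:yes

outcome vector order: (P0.r0,P1.r0,P2.r0,P2.r1)
under SC → 0001; 0011; 0101; 0111; 2000; 2001; 2011; 2100; 2101; 2111
under TSO → 0000; 0001; 0011; 0100; 0101; 0111; 2000; 2001; 2011; 2100; 2101; 2111
under PSO → 0000; 0001; 0011; 0100; 0101; 0111; 2000; 2001; 2011; 2100; 2101; 2111
target 0100 ∈ {TSO,PSO}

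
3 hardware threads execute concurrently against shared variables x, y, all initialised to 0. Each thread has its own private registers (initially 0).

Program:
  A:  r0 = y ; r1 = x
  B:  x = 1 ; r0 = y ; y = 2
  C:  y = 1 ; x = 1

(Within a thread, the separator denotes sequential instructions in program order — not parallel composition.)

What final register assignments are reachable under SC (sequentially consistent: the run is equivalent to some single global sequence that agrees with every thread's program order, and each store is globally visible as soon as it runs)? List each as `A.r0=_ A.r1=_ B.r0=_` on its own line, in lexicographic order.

outcome vector order: (A.r0,A.r1,B.r0)
|SC outcomes| = 9

A.r0=0 A.r1=0 B.r0=0
A.r0=0 A.r1=0 B.r0=1
A.r0=0 A.r1=1 B.r0=0
A.r0=0 A.r1=1 B.r0=1
A.r0=1 A.r1=0 B.r0=1
A.r0=1 A.r1=1 B.r0=0
A.r0=1 A.r1=1 B.r0=1
A.r0=2 A.r1=1 B.r0=0
A.r0=2 A.r1=1 B.r0=1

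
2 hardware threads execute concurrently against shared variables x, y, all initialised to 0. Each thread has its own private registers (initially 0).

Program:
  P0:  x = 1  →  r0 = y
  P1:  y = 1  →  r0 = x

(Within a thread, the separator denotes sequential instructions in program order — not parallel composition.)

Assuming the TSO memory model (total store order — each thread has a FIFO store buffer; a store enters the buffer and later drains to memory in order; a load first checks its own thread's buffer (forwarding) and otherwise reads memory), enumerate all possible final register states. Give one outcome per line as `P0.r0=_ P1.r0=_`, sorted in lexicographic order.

outcome vector order: (P0.r0,P1.r0)
|TSO outcomes| = 4

P0.r0=0 P1.r0=0
P0.r0=0 P1.r0=1
P0.r0=1 P1.r0=0
P0.r0=1 P1.r0=1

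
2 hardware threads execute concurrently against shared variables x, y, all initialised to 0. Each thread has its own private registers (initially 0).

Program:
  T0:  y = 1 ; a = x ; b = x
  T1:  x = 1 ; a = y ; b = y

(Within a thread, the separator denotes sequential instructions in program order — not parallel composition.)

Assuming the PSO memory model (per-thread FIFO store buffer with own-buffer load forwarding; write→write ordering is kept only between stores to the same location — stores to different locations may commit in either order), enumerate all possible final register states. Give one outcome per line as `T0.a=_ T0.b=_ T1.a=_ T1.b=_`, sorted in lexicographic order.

T0.a=0 T0.b=0 T1.a=0 T1.b=0
T0.a=0 T0.b=0 T1.a=0 T1.b=1
T0.a=0 T0.b=0 T1.a=1 T1.b=1
T0.a=0 T0.b=1 T1.a=0 T1.b=0
T0.a=0 T0.b=1 T1.a=0 T1.b=1
T0.a=0 T0.b=1 T1.a=1 T1.b=1
T0.a=1 T0.b=1 T1.a=0 T1.b=0
T0.a=1 T0.b=1 T1.a=0 T1.b=1
T0.a=1 T0.b=1 T1.a=1 T1.b=1

outcome vector order: (T0.a,T0.b,T1.a,T1.b)
|PSO outcomes| = 9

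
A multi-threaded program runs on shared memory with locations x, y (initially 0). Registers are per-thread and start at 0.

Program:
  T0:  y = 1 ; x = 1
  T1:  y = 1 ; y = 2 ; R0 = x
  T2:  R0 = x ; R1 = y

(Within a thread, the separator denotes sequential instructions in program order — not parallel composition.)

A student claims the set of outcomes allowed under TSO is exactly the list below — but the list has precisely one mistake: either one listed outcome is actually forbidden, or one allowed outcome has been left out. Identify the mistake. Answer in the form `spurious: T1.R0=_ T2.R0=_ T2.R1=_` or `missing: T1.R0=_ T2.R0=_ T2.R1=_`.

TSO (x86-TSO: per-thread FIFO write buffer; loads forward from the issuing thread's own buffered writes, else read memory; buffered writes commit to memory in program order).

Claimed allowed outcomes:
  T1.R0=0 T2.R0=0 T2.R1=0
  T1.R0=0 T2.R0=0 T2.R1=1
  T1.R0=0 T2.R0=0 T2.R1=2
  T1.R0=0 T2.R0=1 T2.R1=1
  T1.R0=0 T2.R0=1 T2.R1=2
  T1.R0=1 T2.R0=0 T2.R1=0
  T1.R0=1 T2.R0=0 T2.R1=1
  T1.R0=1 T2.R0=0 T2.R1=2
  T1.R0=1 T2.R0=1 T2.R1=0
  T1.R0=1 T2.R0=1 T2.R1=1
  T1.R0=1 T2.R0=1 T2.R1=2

outcome vector order: (T1.R0,T2.R0,T2.R1)
[TSO] allowed = {0/0/0 0/0/1 0/0/2 0/1/1 0/1/2 1/0/0 1/0/1 1/0/2 1/1/1 1/1/2}
claimed∖TSO = {1/1/0}

spurious: T1.R0=1 T2.R0=1 T2.R1=0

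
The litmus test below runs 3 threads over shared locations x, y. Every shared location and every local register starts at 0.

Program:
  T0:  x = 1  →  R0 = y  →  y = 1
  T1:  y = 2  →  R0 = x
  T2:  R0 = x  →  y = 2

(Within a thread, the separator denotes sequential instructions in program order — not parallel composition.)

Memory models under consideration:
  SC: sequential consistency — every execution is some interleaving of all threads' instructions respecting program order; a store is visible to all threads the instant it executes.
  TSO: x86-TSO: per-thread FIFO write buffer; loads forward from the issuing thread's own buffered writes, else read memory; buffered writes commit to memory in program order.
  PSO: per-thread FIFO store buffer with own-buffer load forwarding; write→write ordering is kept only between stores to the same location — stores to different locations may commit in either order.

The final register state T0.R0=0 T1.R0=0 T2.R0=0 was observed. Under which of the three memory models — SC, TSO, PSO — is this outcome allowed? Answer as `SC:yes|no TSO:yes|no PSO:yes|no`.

SC:no TSO:yes PSO:yes

outcome vector order: (T0.R0,T1.R0,T2.R0)
SC: 6 outcomes — {0/1/0, 0/1/1, 2/0/0, 2/0/1, 2/1/0, 2/1/1}
TSO: 8 outcomes — {0/0/0, 0/0/1, 0/1/0, 0/1/1, 2/0/0, 2/0/1, 2/1/0, 2/1/1}
PSO: 8 outcomes — {0/0/0, 0/0/1, 0/1/0, 0/1/1, 2/0/0, 2/0/1, 2/1/0, 2/1/1}
target 0/0/0 ∈ {TSO,PSO}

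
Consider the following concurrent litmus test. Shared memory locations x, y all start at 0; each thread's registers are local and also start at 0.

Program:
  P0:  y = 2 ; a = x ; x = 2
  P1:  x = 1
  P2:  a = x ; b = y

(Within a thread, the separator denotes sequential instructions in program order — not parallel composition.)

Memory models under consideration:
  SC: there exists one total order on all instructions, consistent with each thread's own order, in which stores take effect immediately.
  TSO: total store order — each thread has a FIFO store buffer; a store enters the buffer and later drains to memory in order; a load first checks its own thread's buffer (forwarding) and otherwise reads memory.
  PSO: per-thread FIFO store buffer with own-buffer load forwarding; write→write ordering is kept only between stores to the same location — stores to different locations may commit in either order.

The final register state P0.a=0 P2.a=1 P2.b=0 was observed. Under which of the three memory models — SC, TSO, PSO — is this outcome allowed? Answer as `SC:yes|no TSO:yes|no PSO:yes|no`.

outcome vector order: (P0.a,P2.a,P2.b)
[SC] allowed = {000 002 012 022 100 102 110 112 122}
[TSO] allowed = {000 002 010 012 022 100 102 110 112 122}
[PSO] allowed = {000 002 010 012 020 022 100 102 110 112 120 122}
target 010 ∈ {TSO,PSO}

SC:no TSO:yes PSO:yes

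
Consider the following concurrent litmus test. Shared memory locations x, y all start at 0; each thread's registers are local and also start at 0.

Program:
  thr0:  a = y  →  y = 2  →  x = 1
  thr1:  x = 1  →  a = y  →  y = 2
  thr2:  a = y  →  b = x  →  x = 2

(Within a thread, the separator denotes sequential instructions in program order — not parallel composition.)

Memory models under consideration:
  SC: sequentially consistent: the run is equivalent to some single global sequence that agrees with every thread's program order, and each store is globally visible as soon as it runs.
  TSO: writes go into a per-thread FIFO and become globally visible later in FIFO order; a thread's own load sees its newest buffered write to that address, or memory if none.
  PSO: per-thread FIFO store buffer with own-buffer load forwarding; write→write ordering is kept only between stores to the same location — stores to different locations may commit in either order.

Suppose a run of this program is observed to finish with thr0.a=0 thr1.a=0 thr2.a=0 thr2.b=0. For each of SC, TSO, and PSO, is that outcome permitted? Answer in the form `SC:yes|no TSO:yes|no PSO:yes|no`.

outcome vector order: (thr0.a,thr1.a,thr2.a,thr2.b)
under SC → <0 0 0 0>; <0 0 0 1>; <0 0 2 1>; <0 2 0 0>; <0 2 0 1>; <0 2 2 0>; <0 2 2 1>; <2 0 0 0>; <2 0 0 1>; <2 0 2 1>
under TSO → <0 0 0 0>; <0 0 0 1>; <0 0 2 0>; <0 0 2 1>; <0 2 0 0>; <0 2 0 1>; <0 2 2 0>; <0 2 2 1>; <2 0 0 0>; <2 0 0 1>; <2 0 2 1>
under PSO → <0 0 0 0>; <0 0 0 1>; <0 0 2 0>; <0 0 2 1>; <0 2 0 0>; <0 2 0 1>; <0 2 2 0>; <0 2 2 1>; <2 0 0 0>; <2 0 0 1>; <2 0 2 0>; <2 0 2 1>
target <0 0 0 0> ∈ {SC,TSO,PSO}

SC:yes TSO:yes PSO:yes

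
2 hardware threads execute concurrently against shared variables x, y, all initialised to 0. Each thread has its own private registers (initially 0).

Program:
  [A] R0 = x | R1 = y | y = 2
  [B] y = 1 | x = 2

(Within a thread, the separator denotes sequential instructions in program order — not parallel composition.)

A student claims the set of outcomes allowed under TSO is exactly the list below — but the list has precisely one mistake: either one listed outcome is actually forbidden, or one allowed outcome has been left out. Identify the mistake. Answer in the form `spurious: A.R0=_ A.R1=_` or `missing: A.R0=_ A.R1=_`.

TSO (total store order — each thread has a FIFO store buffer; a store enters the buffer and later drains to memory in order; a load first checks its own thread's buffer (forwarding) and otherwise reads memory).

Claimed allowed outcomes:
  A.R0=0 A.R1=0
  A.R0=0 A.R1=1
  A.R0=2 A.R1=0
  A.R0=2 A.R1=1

spurious: A.R0=2 A.R1=0

outcome vector order: (A.R0,A.R1)
[TSO] allowed = {<0 0>; <0 1>; <2 1>}
claimed∖TSO = {<2 0>}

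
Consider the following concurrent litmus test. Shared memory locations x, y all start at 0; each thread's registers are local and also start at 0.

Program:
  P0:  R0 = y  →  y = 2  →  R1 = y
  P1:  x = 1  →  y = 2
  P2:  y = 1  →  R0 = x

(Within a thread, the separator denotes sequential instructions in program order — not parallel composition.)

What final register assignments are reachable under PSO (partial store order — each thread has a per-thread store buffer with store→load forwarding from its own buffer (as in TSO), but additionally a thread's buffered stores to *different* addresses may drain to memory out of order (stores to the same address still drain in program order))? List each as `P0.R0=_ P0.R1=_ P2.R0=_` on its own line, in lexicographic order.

outcome vector order: (P0.R0,P0.R1,P2.R0)
|PSO outcomes| = 10

P0.R0=0 P0.R1=1 P2.R0=0
P0.R0=0 P0.R1=1 P2.R0=1
P0.R0=0 P0.R1=2 P2.R0=0
P0.R0=0 P0.R1=2 P2.R0=1
P0.R0=1 P0.R1=2 P2.R0=0
P0.R0=1 P0.R1=2 P2.R0=1
P0.R0=2 P0.R1=1 P2.R0=0
P0.R0=2 P0.R1=1 P2.R0=1
P0.R0=2 P0.R1=2 P2.R0=0
P0.R0=2 P0.R1=2 P2.R0=1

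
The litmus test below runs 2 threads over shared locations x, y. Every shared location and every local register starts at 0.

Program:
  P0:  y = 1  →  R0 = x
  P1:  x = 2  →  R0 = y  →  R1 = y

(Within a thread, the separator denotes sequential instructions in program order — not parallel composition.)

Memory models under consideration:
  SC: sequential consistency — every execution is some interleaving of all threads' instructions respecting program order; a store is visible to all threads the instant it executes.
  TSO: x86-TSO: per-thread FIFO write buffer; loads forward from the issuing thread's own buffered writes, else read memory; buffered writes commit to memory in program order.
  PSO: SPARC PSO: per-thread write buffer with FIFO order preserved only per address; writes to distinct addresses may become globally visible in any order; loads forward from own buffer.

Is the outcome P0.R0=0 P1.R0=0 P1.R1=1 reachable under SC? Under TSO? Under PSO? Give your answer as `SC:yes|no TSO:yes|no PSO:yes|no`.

SC:no TSO:yes PSO:yes

outcome vector order: (P0.R0,P1.R0,P1.R1)
SC (4): 0/1/1, 2/0/0, 2/0/1, 2/1/1
TSO (6): 0/0/0, 0/0/1, 0/1/1, 2/0/0, 2/0/1, 2/1/1
PSO (6): 0/0/0, 0/0/1, 0/1/1, 2/0/0, 2/0/1, 2/1/1
target 0/0/1 ∈ {TSO,PSO}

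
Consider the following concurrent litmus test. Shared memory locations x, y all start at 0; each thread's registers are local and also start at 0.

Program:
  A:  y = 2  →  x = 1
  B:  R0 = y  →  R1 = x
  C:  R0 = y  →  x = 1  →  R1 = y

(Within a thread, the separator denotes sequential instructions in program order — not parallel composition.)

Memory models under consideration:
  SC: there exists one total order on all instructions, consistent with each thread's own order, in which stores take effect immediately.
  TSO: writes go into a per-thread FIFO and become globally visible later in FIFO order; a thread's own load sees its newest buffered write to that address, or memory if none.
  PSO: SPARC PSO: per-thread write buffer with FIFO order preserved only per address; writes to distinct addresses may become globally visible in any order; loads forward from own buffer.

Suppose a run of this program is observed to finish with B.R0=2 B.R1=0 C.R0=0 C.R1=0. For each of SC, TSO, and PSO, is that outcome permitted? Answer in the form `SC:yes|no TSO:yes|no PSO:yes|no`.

SC:no TSO:yes PSO:yes

outcome vector order: (B.R0,B.R1,C.R0,C.R1)
[SC] allowed = {<0 0 0 0>; <0 0 0 2>; <0 0 2 2>; <0 1 0 0>; <0 1 0 2>; <0 1 2 2>; <2 0 0 2>; <2 0 2 2>; <2 1 0 0>; <2 1 0 2>; <2 1 2 2>}
[TSO] allowed = {<0 0 0 0>; <0 0 0 2>; <0 0 2 2>; <0 1 0 0>; <0 1 0 2>; <0 1 2 2>; <2 0 0 0>; <2 0 0 2>; <2 0 2 2>; <2 1 0 0>; <2 1 0 2>; <2 1 2 2>}
[PSO] allowed = {<0 0 0 0>; <0 0 0 2>; <0 0 2 2>; <0 1 0 0>; <0 1 0 2>; <0 1 2 2>; <2 0 0 0>; <2 0 0 2>; <2 0 2 2>; <2 1 0 0>; <2 1 0 2>; <2 1 2 2>}
target <2 0 0 0> ∈ {TSO,PSO}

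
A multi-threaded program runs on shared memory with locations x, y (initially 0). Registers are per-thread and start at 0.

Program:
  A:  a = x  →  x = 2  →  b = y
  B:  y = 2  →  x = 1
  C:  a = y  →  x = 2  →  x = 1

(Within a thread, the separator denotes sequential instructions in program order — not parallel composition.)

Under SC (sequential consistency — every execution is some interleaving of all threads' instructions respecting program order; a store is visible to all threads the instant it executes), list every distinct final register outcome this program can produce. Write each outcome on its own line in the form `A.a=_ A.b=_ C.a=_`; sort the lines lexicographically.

A.a=0 A.b=0 C.a=0
A.a=0 A.b=0 C.a=2
A.a=0 A.b=2 C.a=0
A.a=0 A.b=2 C.a=2
A.a=1 A.b=0 C.a=0
A.a=1 A.b=2 C.a=0
A.a=1 A.b=2 C.a=2
A.a=2 A.b=0 C.a=0
A.a=2 A.b=2 C.a=0
A.a=2 A.b=2 C.a=2

outcome vector order: (A.a,A.b,C.a)
|SC outcomes| = 10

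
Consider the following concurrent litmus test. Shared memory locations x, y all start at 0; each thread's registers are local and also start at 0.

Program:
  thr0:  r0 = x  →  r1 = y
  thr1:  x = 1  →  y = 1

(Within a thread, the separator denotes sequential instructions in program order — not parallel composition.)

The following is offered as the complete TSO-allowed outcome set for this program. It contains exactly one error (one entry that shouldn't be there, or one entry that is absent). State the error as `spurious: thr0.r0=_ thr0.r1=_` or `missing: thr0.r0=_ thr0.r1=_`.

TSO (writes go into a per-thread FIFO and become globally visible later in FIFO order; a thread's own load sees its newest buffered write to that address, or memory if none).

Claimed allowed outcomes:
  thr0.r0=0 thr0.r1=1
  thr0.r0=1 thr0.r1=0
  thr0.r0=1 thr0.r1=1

missing: thr0.r0=0 thr0.r1=0

outcome vector order: (thr0.r0,thr0.r1)
TSO: 4 outcomes — {0/0, 0/1, 1/0, 1/1}
TSO∖claimed = {0/0}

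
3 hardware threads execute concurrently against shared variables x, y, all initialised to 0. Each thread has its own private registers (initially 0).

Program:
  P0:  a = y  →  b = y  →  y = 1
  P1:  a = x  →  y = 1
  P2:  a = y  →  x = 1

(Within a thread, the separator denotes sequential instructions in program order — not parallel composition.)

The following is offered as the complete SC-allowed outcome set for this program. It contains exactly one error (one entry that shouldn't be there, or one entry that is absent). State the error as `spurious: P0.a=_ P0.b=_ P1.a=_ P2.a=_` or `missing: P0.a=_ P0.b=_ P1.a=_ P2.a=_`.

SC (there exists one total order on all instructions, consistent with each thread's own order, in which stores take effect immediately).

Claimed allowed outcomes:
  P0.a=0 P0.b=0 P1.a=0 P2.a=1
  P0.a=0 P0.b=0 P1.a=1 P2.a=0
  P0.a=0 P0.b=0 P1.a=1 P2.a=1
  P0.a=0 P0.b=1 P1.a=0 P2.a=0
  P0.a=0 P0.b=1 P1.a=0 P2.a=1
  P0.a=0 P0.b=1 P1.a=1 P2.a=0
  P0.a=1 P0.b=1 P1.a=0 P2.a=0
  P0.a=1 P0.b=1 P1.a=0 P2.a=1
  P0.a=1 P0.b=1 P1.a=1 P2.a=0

missing: P0.a=0 P0.b=0 P1.a=0 P2.a=0

outcome vector order: (P0.a,P0.b,P1.a,P2.a)
SC: 10 outcomes — {0/0/0/0, 0/0/0/1, 0/0/1/0, 0/0/1/1, 0/1/0/0, 0/1/0/1, 0/1/1/0, 1/1/0/0, 1/1/0/1, 1/1/1/0}
SC∖claimed = {0/0/0/0}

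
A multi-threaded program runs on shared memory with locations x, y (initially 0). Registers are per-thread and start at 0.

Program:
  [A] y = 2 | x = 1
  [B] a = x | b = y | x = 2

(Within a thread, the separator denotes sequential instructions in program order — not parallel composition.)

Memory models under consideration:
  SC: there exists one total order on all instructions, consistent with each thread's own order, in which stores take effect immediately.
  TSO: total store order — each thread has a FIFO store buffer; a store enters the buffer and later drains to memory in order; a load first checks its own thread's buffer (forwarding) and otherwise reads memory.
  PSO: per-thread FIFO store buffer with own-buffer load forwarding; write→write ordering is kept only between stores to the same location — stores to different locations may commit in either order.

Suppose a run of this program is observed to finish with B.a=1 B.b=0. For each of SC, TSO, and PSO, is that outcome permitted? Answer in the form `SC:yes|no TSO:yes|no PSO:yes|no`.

outcome vector order: (B.a,B.b)
[SC] allowed = {(0,0); (0,2); (1,2)}
[TSO] allowed = {(0,0); (0,2); (1,2)}
[PSO] allowed = {(0,0); (0,2); (1,0); (1,2)}
target (1,0) ∈ {PSO}

SC:no TSO:no PSO:yes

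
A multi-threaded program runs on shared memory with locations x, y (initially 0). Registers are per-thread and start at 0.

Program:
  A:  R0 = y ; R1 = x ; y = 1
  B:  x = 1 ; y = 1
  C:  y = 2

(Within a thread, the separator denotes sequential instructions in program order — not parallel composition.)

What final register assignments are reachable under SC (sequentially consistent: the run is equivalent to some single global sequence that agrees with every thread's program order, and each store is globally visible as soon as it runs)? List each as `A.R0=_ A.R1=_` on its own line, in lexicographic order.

A.R0=0 A.R1=0
A.R0=0 A.R1=1
A.R0=1 A.R1=1
A.R0=2 A.R1=0
A.R0=2 A.R1=1

outcome vector order: (A.R0,A.R1)
|SC outcomes| = 5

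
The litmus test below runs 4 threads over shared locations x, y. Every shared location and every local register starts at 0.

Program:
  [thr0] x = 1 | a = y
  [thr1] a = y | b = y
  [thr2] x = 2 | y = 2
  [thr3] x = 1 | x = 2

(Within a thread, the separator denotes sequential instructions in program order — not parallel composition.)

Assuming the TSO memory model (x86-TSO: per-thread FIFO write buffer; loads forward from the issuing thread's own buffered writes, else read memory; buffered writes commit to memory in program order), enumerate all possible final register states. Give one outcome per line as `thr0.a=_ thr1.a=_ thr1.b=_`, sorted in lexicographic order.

thr0.a=0 thr1.a=0 thr1.b=0
thr0.a=0 thr1.a=0 thr1.b=2
thr0.a=0 thr1.a=2 thr1.b=2
thr0.a=2 thr1.a=0 thr1.b=0
thr0.a=2 thr1.a=0 thr1.b=2
thr0.a=2 thr1.a=2 thr1.b=2

outcome vector order: (thr0.a,thr1.a,thr1.b)
|TSO outcomes| = 6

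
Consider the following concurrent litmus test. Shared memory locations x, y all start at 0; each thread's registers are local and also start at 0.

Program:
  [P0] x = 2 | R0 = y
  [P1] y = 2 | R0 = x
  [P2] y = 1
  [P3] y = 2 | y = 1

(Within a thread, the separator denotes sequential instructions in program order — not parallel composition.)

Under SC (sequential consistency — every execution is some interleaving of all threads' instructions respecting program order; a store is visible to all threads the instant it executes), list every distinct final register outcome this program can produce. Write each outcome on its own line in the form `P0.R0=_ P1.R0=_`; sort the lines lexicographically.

P0.R0=0 P1.R0=2
P0.R0=1 P1.R0=0
P0.R0=1 P1.R0=2
P0.R0=2 P1.R0=0
P0.R0=2 P1.R0=2

outcome vector order: (P0.R0,P1.R0)
|SC outcomes| = 5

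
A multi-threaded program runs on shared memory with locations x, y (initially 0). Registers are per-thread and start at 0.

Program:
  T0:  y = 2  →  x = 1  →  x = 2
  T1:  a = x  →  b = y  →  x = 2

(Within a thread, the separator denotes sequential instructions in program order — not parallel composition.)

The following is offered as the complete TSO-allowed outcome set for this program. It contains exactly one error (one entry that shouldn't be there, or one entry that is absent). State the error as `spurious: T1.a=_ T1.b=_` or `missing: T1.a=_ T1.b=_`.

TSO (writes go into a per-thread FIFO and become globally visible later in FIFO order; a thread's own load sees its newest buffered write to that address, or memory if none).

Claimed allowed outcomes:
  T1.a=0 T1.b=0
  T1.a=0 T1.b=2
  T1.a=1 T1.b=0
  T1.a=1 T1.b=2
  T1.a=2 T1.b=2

spurious: T1.a=1 T1.b=0

outcome vector order: (T1.a,T1.b)
[TSO] allowed = {00, 02, 12, 22}
claimed∖TSO = {10}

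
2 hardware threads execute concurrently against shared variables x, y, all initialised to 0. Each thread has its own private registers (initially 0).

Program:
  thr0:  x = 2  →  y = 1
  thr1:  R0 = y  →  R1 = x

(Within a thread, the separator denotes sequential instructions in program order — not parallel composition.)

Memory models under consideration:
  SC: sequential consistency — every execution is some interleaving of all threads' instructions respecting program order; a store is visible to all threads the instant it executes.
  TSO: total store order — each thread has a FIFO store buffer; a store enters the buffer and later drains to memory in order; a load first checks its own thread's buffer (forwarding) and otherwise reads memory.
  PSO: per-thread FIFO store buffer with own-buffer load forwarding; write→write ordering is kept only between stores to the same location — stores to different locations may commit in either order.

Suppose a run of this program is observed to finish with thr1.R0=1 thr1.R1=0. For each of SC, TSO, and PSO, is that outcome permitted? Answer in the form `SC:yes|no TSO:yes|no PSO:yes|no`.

outcome vector order: (thr1.R0,thr1.R1)
under SC → 00 02 12
under TSO → 00 02 12
under PSO → 00 02 10 12
target 10 ∈ {PSO}

SC:no TSO:no PSO:yes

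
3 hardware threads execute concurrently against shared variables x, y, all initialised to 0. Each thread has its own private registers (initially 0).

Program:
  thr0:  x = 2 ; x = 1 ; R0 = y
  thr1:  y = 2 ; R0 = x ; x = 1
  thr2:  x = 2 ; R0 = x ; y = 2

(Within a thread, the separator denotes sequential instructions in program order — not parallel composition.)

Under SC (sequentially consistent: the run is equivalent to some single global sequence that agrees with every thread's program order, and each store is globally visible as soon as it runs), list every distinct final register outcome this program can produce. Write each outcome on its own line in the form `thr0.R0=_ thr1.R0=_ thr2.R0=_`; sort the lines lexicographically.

outcome vector order: (thr0.R0,thr1.R0,thr2.R0)
|SC outcomes| = 10

thr0.R0=0 thr1.R0=1 thr2.R0=1
thr0.R0=0 thr1.R0=1 thr2.R0=2
thr0.R0=0 thr1.R0=2 thr2.R0=1
thr0.R0=0 thr1.R0=2 thr2.R0=2
thr0.R0=2 thr1.R0=0 thr2.R0=1
thr0.R0=2 thr1.R0=0 thr2.R0=2
thr0.R0=2 thr1.R0=1 thr2.R0=1
thr0.R0=2 thr1.R0=1 thr2.R0=2
thr0.R0=2 thr1.R0=2 thr2.R0=1
thr0.R0=2 thr1.R0=2 thr2.R0=2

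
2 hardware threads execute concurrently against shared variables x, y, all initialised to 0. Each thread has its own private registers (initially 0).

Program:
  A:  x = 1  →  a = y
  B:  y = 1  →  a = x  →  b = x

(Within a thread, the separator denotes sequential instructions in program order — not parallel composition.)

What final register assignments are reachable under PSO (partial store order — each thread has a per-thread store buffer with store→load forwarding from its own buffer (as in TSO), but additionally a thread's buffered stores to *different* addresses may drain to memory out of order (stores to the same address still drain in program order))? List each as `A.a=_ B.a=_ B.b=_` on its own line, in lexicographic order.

A.a=0 B.a=0 B.b=0
A.a=0 B.a=0 B.b=1
A.a=0 B.a=1 B.b=1
A.a=1 B.a=0 B.b=0
A.a=1 B.a=0 B.b=1
A.a=1 B.a=1 B.b=1

outcome vector order: (A.a,B.a,B.b)
|PSO outcomes| = 6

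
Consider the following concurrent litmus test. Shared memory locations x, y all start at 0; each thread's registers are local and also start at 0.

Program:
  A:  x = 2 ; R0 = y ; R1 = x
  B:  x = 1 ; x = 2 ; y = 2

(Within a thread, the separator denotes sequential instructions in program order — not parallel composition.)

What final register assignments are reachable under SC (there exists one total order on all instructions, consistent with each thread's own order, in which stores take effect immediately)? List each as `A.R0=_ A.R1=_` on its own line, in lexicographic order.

outcome vector order: (A.R0,A.R1)
|SC outcomes| = 3

A.R0=0 A.R1=1
A.R0=0 A.R1=2
A.R0=2 A.R1=2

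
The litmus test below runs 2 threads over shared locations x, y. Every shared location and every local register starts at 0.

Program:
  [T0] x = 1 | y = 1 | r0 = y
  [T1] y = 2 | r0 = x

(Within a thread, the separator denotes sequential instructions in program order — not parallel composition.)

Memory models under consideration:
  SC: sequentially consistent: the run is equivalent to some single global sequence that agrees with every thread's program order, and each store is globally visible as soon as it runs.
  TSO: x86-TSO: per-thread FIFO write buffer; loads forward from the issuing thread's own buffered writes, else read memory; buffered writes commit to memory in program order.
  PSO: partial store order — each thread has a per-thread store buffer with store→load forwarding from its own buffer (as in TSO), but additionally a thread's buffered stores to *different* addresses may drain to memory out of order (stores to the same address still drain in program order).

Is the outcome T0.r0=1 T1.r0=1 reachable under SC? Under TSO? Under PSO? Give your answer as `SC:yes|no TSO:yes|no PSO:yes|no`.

outcome vector order: (T0.r0,T1.r0)
under SC → 1/0 1/1 2/1
under TSO → 1/0 1/1 2/0 2/1
under PSO → 1/0 1/1 2/0 2/1
target 1/1 ∈ {SC,TSO,PSO}

SC:yes TSO:yes PSO:yes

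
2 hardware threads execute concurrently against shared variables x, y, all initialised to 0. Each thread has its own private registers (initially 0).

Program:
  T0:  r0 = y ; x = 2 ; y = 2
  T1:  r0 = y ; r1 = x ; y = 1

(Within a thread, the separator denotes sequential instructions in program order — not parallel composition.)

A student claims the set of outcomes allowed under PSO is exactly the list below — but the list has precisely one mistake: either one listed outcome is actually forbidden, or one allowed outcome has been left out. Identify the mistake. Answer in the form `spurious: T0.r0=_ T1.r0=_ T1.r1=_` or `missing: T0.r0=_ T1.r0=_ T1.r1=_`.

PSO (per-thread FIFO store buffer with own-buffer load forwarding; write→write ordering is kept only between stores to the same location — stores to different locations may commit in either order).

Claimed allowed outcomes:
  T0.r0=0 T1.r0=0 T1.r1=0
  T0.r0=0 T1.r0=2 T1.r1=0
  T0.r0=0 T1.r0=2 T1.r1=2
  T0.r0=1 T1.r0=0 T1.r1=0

outcome vector order: (T0.r0,T1.r0,T1.r1)
PSO (5): 000; 002; 020; 022; 100
PSO∖claimed = {002}

missing: T0.r0=0 T1.r0=0 T1.r1=2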